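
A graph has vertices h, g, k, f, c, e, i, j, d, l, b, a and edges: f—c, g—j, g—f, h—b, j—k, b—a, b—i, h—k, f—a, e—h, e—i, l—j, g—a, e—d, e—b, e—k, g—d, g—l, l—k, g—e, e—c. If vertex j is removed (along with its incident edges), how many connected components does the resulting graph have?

With j gone, the remaining components are: {a, b, c, d, e, f, g, h, i, k, l}.
That is 1 component.

1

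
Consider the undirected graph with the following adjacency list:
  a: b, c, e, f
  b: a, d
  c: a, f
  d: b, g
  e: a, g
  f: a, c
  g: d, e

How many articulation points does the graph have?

Removing a increases the component count from 1 to 2, so a is a cut vertex.
By contrast removing c leaves 1 component; it is not a cut vertex. No other vertex is a cut vertex either.

1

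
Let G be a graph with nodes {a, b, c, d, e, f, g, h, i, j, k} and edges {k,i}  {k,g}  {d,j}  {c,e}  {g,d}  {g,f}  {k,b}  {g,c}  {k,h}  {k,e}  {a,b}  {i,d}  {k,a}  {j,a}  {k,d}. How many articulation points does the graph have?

2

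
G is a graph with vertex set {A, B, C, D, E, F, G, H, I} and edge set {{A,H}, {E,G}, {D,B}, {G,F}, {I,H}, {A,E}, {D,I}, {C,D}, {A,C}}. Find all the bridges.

The edges on the cycle A-C-D-I-H-A are not bridges since each lies on that cycle.
But removing F - G disconnects F from G; removing E - G disconnects E from G; removing D - B disconnects D from B; removing A - E disconnects A from E — these are bridges.

A-E, B-D, E-G, F-G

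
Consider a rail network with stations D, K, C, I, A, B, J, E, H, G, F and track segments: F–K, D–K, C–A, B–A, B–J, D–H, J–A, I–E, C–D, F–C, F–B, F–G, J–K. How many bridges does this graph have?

3

The edges on the cycle F-C-D-K-J-B-F are not bridges since each lies on that cycle.
But removing H–D disconnects H from D; removing G–F disconnects G from F; removing I–E disconnects I from E — these are bridges.
That makes 3 bridges.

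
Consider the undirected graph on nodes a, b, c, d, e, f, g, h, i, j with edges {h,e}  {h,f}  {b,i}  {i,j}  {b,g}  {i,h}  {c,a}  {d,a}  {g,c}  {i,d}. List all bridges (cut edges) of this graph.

The edges on the cycle b-i-d-a-c-g-b are not bridges since each lies on that cycle.
But removing f - h disconnects f from h; removing h - i disconnects h from i; removing j - i disconnects j from i; removing h - e disconnects h from e — these are bridges.

e-h, f-h, h-i, i-j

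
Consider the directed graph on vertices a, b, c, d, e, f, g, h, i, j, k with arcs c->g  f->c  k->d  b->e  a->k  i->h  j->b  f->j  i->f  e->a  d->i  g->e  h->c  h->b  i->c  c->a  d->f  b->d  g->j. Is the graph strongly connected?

From i we can reach every vertex (a, b, c, d, e, f, g, h, i, j, k), and every vertex can reach i (a, b, c, d, e, f, g, h, i, j, k). So the whole graph is one strongly connected component.

Yes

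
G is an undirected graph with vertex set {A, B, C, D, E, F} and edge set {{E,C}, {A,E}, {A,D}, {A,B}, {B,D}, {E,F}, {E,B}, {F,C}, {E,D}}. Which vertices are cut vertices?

Removing E increases the component count from 1 to 2, so E is a cut vertex.
By contrast removing C leaves 1 component; it is not a cut vertex. No other vertex is a cut vertex either.

E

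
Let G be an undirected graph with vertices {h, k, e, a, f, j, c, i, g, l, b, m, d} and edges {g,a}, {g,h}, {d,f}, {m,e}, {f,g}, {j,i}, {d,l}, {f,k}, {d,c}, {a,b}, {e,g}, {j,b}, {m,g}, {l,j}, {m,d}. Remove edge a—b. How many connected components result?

a and b are still connected via a-g-m-d-l-j-b, so the component count stays at 1.

1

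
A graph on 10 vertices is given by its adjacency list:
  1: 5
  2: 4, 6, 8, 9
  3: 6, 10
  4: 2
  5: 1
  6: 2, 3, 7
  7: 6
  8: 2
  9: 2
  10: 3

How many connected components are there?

Starting from 1 we can reach 1, 5. That is one component of size 2.
Starting from 2 we can reach 2, 3, 4, 6, 7, 8, 9, 10. That is one component of size 8.
Total: 2 components.

2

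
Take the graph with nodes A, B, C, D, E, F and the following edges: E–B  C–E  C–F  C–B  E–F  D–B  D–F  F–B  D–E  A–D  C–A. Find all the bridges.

The edges on the cycle C-A-D-E-C are not bridges since each lies on that cycle.
Every edge lies on some cycle, so there are no bridges.

none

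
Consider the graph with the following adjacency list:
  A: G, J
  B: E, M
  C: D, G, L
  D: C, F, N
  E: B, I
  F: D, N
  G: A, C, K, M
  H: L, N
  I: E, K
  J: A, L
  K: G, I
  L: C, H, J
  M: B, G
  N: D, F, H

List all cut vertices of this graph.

G

Removing G increases the component count from 1 to 2, so G is a cut vertex.
By contrast removing F leaves 1 component; it is not a cut vertex. No other vertex is a cut vertex either.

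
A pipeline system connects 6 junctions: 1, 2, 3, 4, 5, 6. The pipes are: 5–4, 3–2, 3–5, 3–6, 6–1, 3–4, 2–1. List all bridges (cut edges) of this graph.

The edges on the cycle 3-5-4-3 are not bridges since each lies on that cycle.
Every edge lies on some cycle, so there are no bridges.

none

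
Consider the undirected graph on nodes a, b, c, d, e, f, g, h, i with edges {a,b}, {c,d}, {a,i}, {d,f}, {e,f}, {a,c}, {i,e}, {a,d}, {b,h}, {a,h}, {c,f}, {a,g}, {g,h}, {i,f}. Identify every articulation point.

a

Removing a increases the component count from 1 to 2, so a is a cut vertex.
By contrast removing e leaves 1 component; it is not a cut vertex. No other vertex is a cut vertex either.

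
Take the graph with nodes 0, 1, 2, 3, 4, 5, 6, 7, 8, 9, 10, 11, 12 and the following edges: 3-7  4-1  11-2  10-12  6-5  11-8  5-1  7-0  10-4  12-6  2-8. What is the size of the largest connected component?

6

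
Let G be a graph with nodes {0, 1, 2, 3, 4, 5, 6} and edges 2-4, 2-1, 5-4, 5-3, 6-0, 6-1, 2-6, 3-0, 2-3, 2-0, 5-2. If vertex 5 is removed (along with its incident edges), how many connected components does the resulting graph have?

With 5 gone, the remaining components are: {0, 1, 2, 3, 4, 6}.
That is 1 component.

1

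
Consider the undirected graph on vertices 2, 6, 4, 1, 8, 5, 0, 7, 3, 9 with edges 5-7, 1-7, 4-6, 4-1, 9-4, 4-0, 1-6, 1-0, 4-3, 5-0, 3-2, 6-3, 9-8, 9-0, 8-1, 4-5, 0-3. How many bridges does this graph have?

1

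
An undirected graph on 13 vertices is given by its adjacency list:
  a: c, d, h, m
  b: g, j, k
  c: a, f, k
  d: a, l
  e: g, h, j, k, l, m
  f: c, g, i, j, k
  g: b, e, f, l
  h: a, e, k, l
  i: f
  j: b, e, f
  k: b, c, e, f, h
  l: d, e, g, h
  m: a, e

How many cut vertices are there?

1

Removing f increases the component count from 1 to 2, so f is a cut vertex.
By contrast removing k leaves 1 component; it is not a cut vertex. No other vertex is a cut vertex either.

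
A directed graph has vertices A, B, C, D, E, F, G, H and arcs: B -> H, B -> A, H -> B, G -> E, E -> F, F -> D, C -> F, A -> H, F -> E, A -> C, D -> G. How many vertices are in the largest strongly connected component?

4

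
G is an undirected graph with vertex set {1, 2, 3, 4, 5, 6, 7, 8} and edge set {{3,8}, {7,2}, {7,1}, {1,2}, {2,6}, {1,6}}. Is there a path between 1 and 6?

From 1 we can reach 1, 2, 6, 7, which includes 6.

Yes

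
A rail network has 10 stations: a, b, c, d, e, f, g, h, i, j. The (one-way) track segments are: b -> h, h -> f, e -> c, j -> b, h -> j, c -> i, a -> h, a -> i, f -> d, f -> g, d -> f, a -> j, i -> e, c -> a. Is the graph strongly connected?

No

There is no directed path from g to b, so the graph is not strongly connected.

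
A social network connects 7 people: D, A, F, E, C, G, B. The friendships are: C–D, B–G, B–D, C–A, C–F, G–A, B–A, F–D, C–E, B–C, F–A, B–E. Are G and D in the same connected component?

From G we can reach A, B, C, D, E, F, G, which includes D.

Yes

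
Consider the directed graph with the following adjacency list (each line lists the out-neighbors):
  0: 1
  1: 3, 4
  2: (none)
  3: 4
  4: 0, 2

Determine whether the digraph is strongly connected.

There is no directed path from 2 to 3, so the graph is not strongly connected.

No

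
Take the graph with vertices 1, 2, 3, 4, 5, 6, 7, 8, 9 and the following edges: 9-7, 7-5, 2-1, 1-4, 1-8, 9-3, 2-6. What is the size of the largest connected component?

Starting from 3 we can reach 3, 5, 7, 9. That is one component of size 4.
Starting from 1 we can reach 1, 2, 4, 6, 8. That is one component of size 5.
The largest has 5 vertices.

5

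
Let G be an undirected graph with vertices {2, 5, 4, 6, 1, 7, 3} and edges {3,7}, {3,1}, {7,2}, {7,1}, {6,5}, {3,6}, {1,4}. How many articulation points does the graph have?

4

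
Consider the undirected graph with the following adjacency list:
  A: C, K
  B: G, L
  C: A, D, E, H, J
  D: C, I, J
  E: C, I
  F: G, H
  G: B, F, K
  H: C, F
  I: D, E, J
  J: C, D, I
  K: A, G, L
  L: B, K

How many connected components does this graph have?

1

Starting from A we can reach A, B, C, D, E, F, G, H, I, J, K, L. That is one component of size 12.
Total: 1 component.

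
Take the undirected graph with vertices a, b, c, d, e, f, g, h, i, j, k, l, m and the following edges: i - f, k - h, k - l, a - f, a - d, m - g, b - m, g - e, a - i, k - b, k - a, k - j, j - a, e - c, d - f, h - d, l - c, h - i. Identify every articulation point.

k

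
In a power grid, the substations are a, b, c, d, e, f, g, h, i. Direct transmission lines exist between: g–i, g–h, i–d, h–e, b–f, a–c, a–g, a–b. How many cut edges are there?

8

removing g–i disconnects g from i; removing f–b disconnects f from b; removing g–a disconnects g from a; removing h–e disconnects h from e — these are bridges.
In total 8 edges are bridges.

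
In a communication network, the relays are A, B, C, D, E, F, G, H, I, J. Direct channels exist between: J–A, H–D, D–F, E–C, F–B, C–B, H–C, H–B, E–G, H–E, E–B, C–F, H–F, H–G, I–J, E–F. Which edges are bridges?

A-J, I-J

The edges on the cycle H-E-C-H are not bridges since each lies on that cycle.
But removing J–A disconnects J from A; removing J–I disconnects J from I — these are bridges.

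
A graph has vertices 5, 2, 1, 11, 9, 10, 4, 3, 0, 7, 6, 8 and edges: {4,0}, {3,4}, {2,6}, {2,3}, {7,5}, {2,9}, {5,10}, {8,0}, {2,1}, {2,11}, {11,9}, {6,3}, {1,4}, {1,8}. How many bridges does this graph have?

2

The edges on the cycle 2-11-9-2 are not bridges since each lies on that cycle.
But removing 5 - 10 disconnects 5 from 10; removing 7 - 5 disconnects 7 from 5 — these are bridges.
That makes 2 bridges.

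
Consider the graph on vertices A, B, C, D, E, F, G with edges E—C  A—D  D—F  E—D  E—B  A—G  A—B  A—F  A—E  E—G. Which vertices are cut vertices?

Removing E increases the component count from 1 to 2, so E is a cut vertex.
By contrast removing A leaves 1 component; it is not a cut vertex. No other vertex is a cut vertex either.

E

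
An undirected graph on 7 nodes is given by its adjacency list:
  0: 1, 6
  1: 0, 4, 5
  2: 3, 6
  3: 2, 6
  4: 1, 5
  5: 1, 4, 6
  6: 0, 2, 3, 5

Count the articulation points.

Removing 6 increases the component count from 1 to 2, so 6 is a cut vertex.
By contrast removing 2 leaves 1 component; it is not a cut vertex. No other vertex is a cut vertex either.

1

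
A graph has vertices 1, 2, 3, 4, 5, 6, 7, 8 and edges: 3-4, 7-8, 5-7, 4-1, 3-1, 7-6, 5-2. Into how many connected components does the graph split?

2

Starting from 1 we can reach 1, 3, 4. That is one component of size 3.
Starting from 2 we can reach 2, 5, 6, 7, 8. That is one component of size 5.
Total: 2 components.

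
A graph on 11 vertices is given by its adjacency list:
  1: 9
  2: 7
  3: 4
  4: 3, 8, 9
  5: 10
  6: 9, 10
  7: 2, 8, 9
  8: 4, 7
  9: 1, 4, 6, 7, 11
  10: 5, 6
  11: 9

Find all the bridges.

The edges on the cycle 8-7-9-4-8 are not bridges since each lies on that cycle.
But removing 7-2 disconnects 7 from 2; removing 9-1 disconnects 9 from 1; removing 6-10 disconnects 6 from 10; removing 3-4 disconnects 3 from 4 — these are bridges.
In total 7 edges are bridges.

1-9, 10-5, 10-6, 11-9, 2-7, 3-4, 6-9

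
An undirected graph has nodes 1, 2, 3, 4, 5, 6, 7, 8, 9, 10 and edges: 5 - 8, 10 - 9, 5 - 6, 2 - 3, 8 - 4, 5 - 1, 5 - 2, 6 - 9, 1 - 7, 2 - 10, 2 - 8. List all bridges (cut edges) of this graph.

The edges on the cycle 5-2-10-9-6-5 are not bridges since each lies on that cycle.
But removing 8 - 4 disconnects 8 from 4; removing 2 - 3 disconnects 2 from 3; removing 7 - 1 disconnects 7 from 1; removing 5 - 1 disconnects 5 from 1 — these are bridges.

1-5, 1-7, 2-3, 4-8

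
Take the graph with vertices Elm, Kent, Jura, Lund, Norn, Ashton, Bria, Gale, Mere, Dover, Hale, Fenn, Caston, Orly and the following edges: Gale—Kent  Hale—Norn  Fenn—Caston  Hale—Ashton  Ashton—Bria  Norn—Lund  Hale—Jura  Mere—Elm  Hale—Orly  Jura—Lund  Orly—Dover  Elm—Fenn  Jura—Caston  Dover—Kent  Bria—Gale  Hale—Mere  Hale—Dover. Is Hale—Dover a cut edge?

After removing Hale—Dover, the path Hale-Orly-Dover still connects them, so the edge is not a bridge.

No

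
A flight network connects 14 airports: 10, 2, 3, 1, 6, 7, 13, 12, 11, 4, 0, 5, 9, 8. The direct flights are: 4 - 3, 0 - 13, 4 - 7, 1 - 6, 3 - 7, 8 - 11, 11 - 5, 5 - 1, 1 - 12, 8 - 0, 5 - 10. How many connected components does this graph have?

9 is isolated — a component by itself.
2 is isolated — a component by itself.
Starting from 3 we can reach 3, 4, 7. That is one component of size 3.
Starting from 0 we can reach 0, 1, 5, 6, 8, 10, 11, 12, 13. That is one component of size 9.
Total: 4 components.

4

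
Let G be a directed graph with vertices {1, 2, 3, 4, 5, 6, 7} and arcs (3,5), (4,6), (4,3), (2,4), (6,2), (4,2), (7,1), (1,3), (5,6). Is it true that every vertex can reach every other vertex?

No

There is no directed path from 4 to 1, so the graph is not strongly connected.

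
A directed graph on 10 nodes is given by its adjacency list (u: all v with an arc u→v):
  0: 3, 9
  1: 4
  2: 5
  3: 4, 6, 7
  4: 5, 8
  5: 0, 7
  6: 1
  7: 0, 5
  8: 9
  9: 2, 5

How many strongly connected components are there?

1

{0, 1, 2, 3, 4, 5, 6, 7, 8, 9} are all mutually reachable — one SCC of size 10.
That gives 1 strongly connected component.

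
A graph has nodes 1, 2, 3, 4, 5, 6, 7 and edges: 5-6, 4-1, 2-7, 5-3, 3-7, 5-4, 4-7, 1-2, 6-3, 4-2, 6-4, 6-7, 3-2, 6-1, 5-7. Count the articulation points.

0

Removing 4, for instance, still leaves 1 component. No single vertex removal increases the component count — the graph has no articulation points.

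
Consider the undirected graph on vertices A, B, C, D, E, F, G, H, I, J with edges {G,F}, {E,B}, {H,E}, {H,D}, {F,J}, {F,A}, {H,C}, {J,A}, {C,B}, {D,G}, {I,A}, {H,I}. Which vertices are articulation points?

H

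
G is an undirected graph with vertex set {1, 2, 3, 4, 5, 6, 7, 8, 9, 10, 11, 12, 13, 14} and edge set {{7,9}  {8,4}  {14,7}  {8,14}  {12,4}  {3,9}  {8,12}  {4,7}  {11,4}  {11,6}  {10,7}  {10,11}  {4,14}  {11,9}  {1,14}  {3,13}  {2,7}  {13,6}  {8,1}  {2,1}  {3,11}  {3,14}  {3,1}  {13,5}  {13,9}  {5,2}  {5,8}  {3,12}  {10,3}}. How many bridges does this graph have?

0

The edges on the cycle 3-13-5-2-7-14-3 are not bridges since each lies on that cycle.
Every edge lies on some cycle, so there are no bridges.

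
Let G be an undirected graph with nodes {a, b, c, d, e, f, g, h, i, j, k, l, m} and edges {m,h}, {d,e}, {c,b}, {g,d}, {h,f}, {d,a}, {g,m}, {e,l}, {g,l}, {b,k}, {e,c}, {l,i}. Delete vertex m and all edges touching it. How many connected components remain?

3

With m gone, the remaining components are: {j}; {f, h}; {a, b, c, d, e, g, i, k, l}.
That is 3 components.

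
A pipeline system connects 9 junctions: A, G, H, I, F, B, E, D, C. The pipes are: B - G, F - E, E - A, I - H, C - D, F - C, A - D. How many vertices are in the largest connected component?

5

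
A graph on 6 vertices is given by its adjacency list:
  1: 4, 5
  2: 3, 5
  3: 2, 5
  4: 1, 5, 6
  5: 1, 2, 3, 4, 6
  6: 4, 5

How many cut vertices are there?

Removing 5 increases the component count from 1 to 2, so 5 is a cut vertex.
By contrast removing 1 leaves 1 component; it is not a cut vertex. No other vertex is a cut vertex either.

1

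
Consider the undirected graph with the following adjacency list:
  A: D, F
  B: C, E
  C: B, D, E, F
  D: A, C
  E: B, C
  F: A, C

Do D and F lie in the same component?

Yes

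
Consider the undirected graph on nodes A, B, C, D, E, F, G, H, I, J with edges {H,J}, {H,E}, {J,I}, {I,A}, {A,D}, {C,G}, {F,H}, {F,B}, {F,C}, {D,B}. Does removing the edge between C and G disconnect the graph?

Removing C–G leaves no path between C and G: the component count goes from 1 to 2. So it is a bridge.

Yes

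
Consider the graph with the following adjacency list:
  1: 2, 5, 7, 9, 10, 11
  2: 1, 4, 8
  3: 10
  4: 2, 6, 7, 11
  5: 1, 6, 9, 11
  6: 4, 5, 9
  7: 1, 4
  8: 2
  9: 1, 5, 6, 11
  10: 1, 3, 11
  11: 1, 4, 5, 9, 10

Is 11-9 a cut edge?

After removing 11-9, the path 11-1-9 still connects them, so the edge is not a bridge.

No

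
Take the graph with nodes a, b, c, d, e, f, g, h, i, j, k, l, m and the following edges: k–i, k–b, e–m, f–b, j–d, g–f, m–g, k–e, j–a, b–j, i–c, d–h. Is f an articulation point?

No

Deleting f leaves 2 components (was 2), so f is not a cut vertex.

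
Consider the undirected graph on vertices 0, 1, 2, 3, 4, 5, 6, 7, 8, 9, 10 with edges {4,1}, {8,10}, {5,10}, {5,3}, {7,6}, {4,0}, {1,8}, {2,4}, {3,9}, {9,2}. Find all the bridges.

The edges on the cycle 5-3-9-2-4-1-8-10-5 are not bridges since each lies on that cycle.
But removing 7—6 disconnects 7 from 6; removing 0—4 disconnects 0 from 4 — these are bridges.

0-4, 6-7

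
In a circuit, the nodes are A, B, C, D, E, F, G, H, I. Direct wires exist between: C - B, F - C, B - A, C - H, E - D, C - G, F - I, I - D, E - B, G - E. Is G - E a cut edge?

After removing G - E, the path G-C-B-E still connects them, so the edge is not a bridge.

No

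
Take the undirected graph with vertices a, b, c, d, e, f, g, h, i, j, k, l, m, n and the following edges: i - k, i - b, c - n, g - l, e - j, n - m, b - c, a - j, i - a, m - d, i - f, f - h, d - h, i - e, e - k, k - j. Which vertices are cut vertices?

i

Removing i increases the component count from 2 to 3, so i is a cut vertex.
By contrast removing l leaves 2 components; it is not a cut vertex. No other vertex is a cut vertex either.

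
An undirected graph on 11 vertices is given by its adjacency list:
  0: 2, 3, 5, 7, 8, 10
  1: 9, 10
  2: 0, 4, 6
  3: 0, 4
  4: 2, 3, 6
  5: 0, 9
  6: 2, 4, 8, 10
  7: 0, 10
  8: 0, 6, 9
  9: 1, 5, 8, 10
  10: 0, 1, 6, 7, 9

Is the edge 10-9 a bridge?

No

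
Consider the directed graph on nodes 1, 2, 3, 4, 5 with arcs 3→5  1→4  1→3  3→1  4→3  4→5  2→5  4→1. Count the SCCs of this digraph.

{1, 3, 4} are all mutually reachable — one SCC of size 3.
{2} is an SCC by itself.
{5} is an SCC by itself.
That gives 3 strongly connected components.

3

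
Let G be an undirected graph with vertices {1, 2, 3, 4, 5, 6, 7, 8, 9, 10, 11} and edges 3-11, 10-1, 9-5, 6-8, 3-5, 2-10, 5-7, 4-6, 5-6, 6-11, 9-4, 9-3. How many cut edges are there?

The edges on the cycle 9-3-11-6-4-9 are not bridges since each lies on that cycle.
But removing 2-10 disconnects 2 from 10; removing 7-5 disconnects 7 from 5; removing 10-1 disconnects 10 from 1; removing 6-8 disconnects 6 from 8 — these are bridges.
That makes 4 bridges.

4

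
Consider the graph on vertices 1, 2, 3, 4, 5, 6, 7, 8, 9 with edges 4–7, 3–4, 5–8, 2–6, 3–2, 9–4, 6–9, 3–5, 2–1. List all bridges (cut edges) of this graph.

1-2, 3-5, 4-7, 5-8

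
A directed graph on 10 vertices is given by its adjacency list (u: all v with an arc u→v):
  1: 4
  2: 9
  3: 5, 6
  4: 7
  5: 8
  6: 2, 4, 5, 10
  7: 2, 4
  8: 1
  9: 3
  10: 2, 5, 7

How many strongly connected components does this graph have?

1

{1, 2, 3, 4, 5, 6, 7, 8, 9, 10} are all mutually reachable — one SCC of size 10.
That gives 1 strongly connected component.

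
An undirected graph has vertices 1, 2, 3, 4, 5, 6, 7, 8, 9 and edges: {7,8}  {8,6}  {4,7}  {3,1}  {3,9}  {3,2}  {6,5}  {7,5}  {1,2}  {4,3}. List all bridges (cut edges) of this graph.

3-4, 3-9, 4-7

The edges on the cycle 3-1-2-3 are not bridges since each lies on that cycle.
But removing 4-3 disconnects 4 from 3; removing 7-4 disconnects 7 from 4; removing 9-3 disconnects 9 from 3 — these are bridges.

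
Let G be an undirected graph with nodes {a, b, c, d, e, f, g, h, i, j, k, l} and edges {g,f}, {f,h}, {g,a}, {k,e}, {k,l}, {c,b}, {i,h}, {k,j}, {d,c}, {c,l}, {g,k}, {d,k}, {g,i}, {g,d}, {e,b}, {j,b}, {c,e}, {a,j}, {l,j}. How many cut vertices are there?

Removing g increases the component count from 1 to 2, so g is a cut vertex.
By contrast removing e leaves 1 component; it is not a cut vertex. No other vertex is a cut vertex either.

1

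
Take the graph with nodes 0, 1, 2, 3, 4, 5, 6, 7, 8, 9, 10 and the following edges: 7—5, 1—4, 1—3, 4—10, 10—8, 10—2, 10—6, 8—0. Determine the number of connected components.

9 is isolated — a component by itself.
Starting from 5 we can reach 5, 7. That is one component of size 2.
Starting from 0 we can reach 0, 1, 2, 3, 4, 6, 8, 10. That is one component of size 8.
Total: 3 components.

3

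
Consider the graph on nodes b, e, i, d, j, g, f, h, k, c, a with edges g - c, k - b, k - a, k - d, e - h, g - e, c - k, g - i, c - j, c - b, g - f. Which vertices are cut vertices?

c, e, g, k

Removing c increases the component count from 1 to 3, so c is a cut vertex.
Removing e increases the component count from 1 to 2, so e is a cut vertex.
Removing g increases the component count from 1 to 4, so g is a cut vertex.
Likewise k is a cut vertex.
By contrast removing j leaves 1 component; it is not a cut vertex. No other vertex is a cut vertex either.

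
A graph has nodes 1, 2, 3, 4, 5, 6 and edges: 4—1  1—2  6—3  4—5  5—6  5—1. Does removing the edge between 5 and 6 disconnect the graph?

Yes

Removing 5—6 leaves no path between 5 and 6: the component count goes from 1 to 2. So it is a bridge.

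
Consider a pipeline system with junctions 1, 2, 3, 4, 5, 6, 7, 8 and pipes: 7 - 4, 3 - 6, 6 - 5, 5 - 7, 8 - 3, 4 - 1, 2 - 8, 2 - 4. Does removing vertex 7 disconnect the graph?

No

Deleting 7 leaves 1 component (was 1) (its neighbors 4, 5 remain connected to each other), so 7 is not a cut vertex.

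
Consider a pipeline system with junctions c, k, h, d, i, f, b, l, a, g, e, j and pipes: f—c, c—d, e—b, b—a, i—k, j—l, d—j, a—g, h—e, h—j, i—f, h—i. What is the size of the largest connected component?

Starting from a we can reach a, b, c, d, e, f, g, h, i, j, k, l. That is one component of size 12.
The largest has 12 vertices.

12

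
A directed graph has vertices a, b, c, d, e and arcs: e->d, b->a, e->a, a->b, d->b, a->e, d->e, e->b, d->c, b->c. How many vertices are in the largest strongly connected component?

{a, b, d, e} are all mutually reachable — one SCC of size 4.
{c} is an SCC by itself.
The largest has 4 vertices.

4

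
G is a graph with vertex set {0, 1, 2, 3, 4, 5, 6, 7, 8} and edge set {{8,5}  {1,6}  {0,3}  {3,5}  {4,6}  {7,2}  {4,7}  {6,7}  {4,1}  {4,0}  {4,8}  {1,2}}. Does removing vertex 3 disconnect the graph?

No

Deleting 3 leaves 1 component (was 1) (its neighbors 0, 5 remain connected to each other), so 3 is not a cut vertex.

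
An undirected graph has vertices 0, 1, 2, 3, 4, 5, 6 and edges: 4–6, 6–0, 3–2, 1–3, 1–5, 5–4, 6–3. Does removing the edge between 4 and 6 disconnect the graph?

After removing 4–6, the path 4-5-1-3-6 still connects them, so the edge is not a bridge.

No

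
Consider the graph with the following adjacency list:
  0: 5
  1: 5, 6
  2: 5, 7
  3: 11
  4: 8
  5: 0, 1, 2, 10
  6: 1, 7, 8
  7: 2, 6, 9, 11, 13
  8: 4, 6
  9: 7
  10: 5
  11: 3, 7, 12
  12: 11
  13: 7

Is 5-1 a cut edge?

No

After removing 5-1, the path 5-2-7-6-1 still connects them, so the edge is not a bridge.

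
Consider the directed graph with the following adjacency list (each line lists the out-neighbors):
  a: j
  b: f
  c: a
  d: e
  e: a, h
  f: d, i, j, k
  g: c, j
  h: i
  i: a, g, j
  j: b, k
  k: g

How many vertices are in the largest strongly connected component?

{a, b, c, d, e, f, g, h, i, j, k} are all mutually reachable — one SCC of size 11.
The largest has 11 vertices.

11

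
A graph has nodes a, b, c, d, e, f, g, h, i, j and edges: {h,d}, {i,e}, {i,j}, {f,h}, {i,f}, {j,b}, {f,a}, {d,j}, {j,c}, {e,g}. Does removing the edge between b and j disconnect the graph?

Yes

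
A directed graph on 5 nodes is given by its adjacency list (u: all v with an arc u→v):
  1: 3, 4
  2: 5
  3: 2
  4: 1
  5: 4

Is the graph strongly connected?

From 1 we can reach every vertex (1, 2, 3, 4, 5), and every vertex can reach 1 (1, 2, 3, 4, 5). So the whole graph is one strongly connected component.

Yes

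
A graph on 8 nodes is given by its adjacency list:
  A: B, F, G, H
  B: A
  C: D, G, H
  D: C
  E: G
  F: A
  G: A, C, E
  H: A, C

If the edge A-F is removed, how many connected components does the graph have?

Before removal there is 1 component.
A-F is a bridge — removing it separates A's side from F's side.
After removal: 2 components.

2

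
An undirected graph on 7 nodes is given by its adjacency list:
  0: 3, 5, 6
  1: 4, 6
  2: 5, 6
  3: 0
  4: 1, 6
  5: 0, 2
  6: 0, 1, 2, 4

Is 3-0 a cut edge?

Removing 3-0 leaves no path between 3 and 0: the component count goes from 1 to 2. So it is a bridge.

Yes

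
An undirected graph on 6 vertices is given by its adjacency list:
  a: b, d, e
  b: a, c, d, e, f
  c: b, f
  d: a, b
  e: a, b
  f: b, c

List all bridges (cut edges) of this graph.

The edges on the cycle b-f-c-b are not bridges since each lies on that cycle.
Every edge lies on some cycle, so there are no bridges.

none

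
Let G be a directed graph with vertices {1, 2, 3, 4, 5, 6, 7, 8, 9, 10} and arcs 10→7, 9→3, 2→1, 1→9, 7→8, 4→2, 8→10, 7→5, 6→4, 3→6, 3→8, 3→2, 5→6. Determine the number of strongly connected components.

1

{1, 2, 3, 4, 5, 6, 7, 8, 9, 10} are all mutually reachable — one SCC of size 10.
That gives 1 strongly connected component.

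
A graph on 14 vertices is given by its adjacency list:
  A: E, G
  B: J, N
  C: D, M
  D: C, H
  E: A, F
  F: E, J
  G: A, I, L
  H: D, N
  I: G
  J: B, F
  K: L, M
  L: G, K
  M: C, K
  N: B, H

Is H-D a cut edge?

After removing H-D, the path H-N-B-J-F-E-A-G-L-K-M-C-D still connects them, so the edge is not a bridge.

No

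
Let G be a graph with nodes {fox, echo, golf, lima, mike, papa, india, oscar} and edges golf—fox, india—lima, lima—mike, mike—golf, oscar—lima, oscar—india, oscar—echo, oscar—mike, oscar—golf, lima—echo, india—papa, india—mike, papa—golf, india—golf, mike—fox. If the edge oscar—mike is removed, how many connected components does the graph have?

oscar and mike are still connected via oscar-india-mike, so the component count stays at 1.

1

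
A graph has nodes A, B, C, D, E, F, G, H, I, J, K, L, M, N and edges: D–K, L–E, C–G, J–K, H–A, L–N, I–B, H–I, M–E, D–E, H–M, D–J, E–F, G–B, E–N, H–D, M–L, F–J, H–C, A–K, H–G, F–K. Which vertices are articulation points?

Removing H increases the component count from 1 to 2, so H is a cut vertex.
By contrast removing N leaves 1 component; it is not a cut vertex. No other vertex is a cut vertex either.

H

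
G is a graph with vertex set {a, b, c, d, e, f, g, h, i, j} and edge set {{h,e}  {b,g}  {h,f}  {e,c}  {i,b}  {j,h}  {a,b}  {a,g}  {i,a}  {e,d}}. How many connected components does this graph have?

Starting from a we can reach a, b, g, i. That is one component of size 4.
Starting from c we can reach c, d, e, f, h, j. That is one component of size 6.
Total: 2 components.

2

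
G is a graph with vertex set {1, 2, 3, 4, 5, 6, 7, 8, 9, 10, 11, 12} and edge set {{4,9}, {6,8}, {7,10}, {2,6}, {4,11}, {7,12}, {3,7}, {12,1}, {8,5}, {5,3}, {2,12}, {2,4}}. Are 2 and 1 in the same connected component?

Yes

From 2 we can reach 1, 2, 3, 4, 5, 6, 7, 8, 9, 10, 11, 12, which includes 1.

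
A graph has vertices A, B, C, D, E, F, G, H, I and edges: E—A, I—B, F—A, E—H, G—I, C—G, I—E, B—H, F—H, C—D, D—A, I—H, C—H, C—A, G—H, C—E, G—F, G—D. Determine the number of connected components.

1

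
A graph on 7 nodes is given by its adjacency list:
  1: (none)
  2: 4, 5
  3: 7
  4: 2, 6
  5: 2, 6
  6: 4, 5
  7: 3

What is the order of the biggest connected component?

4

1 is isolated — a component by itself.
Starting from 3 we can reach 3, 7. That is one component of size 2.
Starting from 2 we can reach 2, 4, 5, 6. That is one component of size 4.
The largest has 4 vertices.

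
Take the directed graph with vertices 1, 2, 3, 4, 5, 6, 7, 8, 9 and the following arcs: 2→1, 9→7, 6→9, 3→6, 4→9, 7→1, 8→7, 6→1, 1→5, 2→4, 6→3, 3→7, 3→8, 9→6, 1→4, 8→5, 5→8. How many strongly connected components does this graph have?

2

{1, 3, 4, 5, 6, 7, 8, 9} are all mutually reachable — one SCC of size 8.
{2} is an SCC by itself.
That gives 2 strongly connected components.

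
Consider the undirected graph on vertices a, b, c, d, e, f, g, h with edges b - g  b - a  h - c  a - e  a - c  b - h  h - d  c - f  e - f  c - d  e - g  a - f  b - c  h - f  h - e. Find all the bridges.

none

The edges on the cycle h-c-d-h are not bridges since each lies on that cycle.
Every edge lies on some cycle, so there are no bridges.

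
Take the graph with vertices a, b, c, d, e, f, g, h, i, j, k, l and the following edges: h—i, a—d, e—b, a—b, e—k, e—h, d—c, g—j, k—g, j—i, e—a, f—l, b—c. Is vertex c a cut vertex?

Deleting c leaves 2 components (was 2), so c is not a cut vertex.

No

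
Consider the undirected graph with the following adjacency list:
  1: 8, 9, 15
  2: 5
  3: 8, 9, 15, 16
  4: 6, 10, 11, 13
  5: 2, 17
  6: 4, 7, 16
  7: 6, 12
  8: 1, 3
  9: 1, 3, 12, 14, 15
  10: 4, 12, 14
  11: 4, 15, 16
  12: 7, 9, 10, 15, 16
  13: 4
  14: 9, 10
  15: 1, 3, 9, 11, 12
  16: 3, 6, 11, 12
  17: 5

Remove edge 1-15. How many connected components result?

1 and 15 are still connected via 1-9-15, so the component count stays at 2.

2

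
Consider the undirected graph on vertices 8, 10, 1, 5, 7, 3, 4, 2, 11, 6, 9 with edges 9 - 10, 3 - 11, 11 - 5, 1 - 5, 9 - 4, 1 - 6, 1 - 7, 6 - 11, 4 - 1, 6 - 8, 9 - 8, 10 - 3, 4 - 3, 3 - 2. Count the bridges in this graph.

2

The edges on the cycle 9-10-3-11-5-1-4-9 are not bridges since each lies on that cycle.
But removing 3 - 2 disconnects 3 from 2; removing 1 - 7 disconnects 1 from 7 — these are bridges.
That makes 2 bridges.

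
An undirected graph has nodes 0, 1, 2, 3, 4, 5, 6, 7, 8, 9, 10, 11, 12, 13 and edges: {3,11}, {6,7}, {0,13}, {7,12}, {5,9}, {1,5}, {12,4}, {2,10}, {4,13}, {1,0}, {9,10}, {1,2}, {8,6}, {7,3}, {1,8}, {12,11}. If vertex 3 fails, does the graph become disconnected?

No

Deleting 3 leaves 1 component (was 1) (its neighbors 7, 11 remain connected to each other), so 3 is not a cut vertex.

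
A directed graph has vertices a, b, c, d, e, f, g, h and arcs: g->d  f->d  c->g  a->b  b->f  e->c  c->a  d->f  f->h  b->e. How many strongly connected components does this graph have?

{a, b, c, e} are all mutually reachable — one SCC of size 4.
{d, f} are all mutually reachable — one SCC of size 2.
{g} is an SCC by itself.
{h} is an SCC by itself.
That gives 4 strongly connected components.

4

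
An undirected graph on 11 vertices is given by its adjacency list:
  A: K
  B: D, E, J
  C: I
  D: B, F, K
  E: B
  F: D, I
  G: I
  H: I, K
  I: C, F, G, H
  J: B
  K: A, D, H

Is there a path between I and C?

Yes

From I we can reach A, B, C, D, E, F, G, H, I, J, K, which includes C.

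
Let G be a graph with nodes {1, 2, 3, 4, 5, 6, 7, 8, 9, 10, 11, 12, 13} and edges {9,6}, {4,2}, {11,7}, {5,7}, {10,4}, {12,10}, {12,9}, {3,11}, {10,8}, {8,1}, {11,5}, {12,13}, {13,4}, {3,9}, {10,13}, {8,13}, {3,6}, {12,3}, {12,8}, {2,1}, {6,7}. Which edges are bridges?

none

The edges on the cycle 12-10-13-12 are not bridges since each lies on that cycle.
Every edge lies on some cycle, so there are no bridges.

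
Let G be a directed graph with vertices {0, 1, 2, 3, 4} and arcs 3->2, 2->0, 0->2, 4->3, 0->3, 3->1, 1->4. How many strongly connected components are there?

{0, 1, 2, 3, 4} are all mutually reachable — one SCC of size 5.
That gives 1 strongly connected component.

1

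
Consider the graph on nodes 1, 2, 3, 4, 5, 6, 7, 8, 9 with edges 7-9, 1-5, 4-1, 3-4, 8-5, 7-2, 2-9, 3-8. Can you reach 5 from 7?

The component containing 7 is {2, 7, 9}, and 5 is not in it.

No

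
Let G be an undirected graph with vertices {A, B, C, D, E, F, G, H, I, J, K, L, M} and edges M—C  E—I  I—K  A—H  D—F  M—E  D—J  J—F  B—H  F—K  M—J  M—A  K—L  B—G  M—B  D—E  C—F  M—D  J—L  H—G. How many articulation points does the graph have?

1

Removing M increases the component count from 1 to 2, so M is a cut vertex.
By contrast removing H leaves 1 component; it is not a cut vertex. No other vertex is a cut vertex either.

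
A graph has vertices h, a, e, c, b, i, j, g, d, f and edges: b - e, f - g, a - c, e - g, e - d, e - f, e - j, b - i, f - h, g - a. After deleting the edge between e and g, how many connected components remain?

1

e and g are still connected via e-f-g, so the component count stays at 1.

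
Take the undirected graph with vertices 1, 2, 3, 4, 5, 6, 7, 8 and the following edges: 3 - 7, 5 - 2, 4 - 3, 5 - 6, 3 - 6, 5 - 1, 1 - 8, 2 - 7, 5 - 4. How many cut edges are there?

The edges on the cycle 5-2-7-3-4-5 are not bridges since each lies on that cycle.
But removing 8 - 1 disconnects 8 from 1; removing 1 - 5 disconnects 1 from 5 — these are bridges.
That makes 2 bridges.

2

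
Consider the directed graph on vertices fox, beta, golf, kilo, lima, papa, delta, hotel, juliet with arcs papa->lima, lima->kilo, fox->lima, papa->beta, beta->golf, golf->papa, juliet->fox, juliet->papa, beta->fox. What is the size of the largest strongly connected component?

{beta, golf, papa} are all mutually reachable — one SCC of size 3.
{lima} is an SCC by itself.
{fox} is an SCC by itself.
{hotel} is an SCC by itself.
{kilo} is an SCC by itself.
(and 2 more singleton SCCs)
The largest has 3 vertices.

3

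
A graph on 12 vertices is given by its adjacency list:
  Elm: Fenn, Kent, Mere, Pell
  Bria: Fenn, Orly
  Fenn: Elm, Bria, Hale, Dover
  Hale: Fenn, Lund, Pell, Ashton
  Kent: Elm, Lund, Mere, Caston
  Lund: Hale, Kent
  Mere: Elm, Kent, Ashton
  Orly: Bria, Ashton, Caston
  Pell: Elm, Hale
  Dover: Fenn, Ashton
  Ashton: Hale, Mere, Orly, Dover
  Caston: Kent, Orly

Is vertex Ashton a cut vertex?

No

Deleting Ashton leaves 1 component (was 1) (its neighbors Hale, Mere, Orly, Dover remain connected to each other), so Ashton is not a cut vertex.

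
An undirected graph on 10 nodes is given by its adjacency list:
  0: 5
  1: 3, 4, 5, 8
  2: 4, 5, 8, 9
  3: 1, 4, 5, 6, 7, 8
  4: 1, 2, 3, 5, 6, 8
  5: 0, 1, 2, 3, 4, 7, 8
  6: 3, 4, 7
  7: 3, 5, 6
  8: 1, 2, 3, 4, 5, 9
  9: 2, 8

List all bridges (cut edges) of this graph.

0-5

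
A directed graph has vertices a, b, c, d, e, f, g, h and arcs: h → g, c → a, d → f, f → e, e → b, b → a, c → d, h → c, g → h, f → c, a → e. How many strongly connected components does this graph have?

{c, d, f} are all mutually reachable — one SCC of size 3.
{a, b, e} are all mutually reachable — one SCC of size 3.
{g, h} are all mutually reachable — one SCC of size 2.
That gives 3 strongly connected components.

3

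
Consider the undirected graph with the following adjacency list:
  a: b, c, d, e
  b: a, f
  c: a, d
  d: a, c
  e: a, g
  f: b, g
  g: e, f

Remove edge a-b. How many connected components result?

a and b are still connected via a-e-g-f-b, so the component count stays at 1.

1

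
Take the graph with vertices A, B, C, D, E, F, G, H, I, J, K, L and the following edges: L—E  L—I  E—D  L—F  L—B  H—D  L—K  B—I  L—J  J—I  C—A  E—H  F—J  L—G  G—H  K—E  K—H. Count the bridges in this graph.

1

The edges on the cycle L-F-J-L are not bridges since each lies on that cycle.
But removing C—A disconnects C from A — this is a bridge.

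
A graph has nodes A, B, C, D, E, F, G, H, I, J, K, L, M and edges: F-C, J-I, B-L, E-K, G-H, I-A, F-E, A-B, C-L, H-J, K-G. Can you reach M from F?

No

The component containing F is {A, B, C, E, F, G, H, I, J, K, L}, and M is not in it.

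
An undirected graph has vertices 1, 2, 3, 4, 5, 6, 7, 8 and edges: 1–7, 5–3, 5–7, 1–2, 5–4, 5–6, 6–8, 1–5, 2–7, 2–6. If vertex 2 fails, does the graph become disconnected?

No

Deleting 2 leaves 1 component (was 1) (its neighbors 1, 6, 7 remain connected to each other), so 2 is not a cut vertex.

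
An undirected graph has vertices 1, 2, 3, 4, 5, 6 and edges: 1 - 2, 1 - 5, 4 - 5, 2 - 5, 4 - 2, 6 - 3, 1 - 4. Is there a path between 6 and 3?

From 6 we can reach 3, 6, which includes 3.

Yes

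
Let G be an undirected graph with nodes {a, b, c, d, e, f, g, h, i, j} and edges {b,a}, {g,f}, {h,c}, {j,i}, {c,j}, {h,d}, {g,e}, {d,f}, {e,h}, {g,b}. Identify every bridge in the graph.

The edges on the cycle g-e-h-d-f-g are not bridges since each lies on that cycle.
But removing h—c disconnects h from c; removing a—b disconnects a from b; removing c—j disconnects c from j; removing i—j disconnects i from j — these are bridges.
In total 5 edges are bridges.

a-b, b-g, c-h, c-j, i-j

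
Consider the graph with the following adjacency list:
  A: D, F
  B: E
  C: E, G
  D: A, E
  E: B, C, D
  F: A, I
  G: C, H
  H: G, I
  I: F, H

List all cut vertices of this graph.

Removing E increases the component count from 1 to 2, so E is a cut vertex.
By contrast removing C leaves 1 component; it is not a cut vertex. No other vertex is a cut vertex either.

E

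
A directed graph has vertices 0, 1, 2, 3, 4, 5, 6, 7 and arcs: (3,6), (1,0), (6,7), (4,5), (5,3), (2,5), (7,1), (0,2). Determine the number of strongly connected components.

2

{0, 1, 2, 3, 5, 6, 7} are all mutually reachable — one SCC of size 7.
{4} is an SCC by itself.
That gives 2 strongly connected components.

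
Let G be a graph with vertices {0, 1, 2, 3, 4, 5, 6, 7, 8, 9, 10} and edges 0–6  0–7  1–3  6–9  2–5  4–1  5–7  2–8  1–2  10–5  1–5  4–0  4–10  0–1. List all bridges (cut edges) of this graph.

0-6, 1-3, 2-8, 6-9

The edges on the cycle 0-1-2-5-7-0 are not bridges since each lies on that cycle.
But removing 8–2 disconnects 8 from 2; removing 0–6 disconnects 0 from 6; removing 6–9 disconnects 6 from 9; removing 3–1 disconnects 3 from 1 — these are bridges.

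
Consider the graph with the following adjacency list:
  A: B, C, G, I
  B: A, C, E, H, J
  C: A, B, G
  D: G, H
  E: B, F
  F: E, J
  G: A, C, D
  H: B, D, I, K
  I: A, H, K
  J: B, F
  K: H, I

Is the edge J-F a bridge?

No

After removing J-F, the path J-B-E-F still connects them, so the edge is not a bridge.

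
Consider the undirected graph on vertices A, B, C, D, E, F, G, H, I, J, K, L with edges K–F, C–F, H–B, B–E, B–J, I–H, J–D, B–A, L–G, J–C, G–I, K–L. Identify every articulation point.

B, J

Removing B increases the component count from 1 to 3, so B is a cut vertex.
Removing J increases the component count from 1 to 2, so J is a cut vertex.
By contrast removing E leaves 1 component; it is not a cut vertex. No other vertex is a cut vertex either.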